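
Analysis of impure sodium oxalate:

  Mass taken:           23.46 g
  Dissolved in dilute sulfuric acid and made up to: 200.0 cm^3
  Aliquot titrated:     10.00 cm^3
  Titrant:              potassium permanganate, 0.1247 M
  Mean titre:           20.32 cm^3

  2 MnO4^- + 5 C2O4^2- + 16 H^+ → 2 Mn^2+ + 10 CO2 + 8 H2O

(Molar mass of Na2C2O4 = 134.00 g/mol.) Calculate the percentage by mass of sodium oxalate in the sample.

72.37 %

n(KMnO4) per titration = 0.02032 × 0.1247 = 2.534 × 10^-3 mol
From the 5:2 ratio, n(Na2C2O4) in each aliquot = 5/2 × 2.534 × 10^-3 = 6.335 × 10^-3 mol
n(Na2C2O4) in the whole flask = 6.335 × 10^-3 × 200.0/10.00 = 0.1267 mol
mass of Na2C2O4 = 0.1267 × 134.00 = 16.98 g
% Na2C2O4 = 16.98 / 23.46 × 100 = 72.37 %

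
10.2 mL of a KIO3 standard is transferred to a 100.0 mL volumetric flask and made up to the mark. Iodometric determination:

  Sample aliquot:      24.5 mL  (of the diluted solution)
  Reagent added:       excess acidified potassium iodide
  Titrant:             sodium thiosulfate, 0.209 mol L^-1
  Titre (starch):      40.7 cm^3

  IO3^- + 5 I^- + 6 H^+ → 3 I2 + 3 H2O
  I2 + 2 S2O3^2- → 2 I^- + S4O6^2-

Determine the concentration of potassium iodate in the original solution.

0.567 mol/L

n(S2O3^2-) = 0.0407 × 0.209 = 8.51 × 10^-3 mol
n(I2) = n(S2O3^2-)/2 = 4.25 × 10^-3 mol
From the 1:3 ratio, n(IO3^-) in the aliquot = 1/3 × 4.25 × 10^-3 = 1.42 × 10^-3 mol
[IO3^-]_dilute = 1.42 × 10^-3 / 0.0245 = 0.0579 mol/L
[IO3^-]_original = 0.0579 × 100.0/10.2 = 0.567 mol/L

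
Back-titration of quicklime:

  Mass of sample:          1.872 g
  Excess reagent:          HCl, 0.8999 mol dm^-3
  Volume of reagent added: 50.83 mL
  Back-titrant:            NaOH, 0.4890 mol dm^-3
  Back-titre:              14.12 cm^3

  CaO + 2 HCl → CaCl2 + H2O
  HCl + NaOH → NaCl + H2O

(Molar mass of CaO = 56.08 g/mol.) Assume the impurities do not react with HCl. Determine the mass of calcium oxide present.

n(HCl) added = 0.05083 × 0.8999 = 0.04574 mol
n(NaOH) used in back-titration = 0.01412 × 0.4890 = 6.905 × 10^-3 mol
n(HCl) left over = 6.905 × 10^-3 mol (1:1 ratio)
n(HCl) consumed by analyte = 0.04574 − 6.905 × 10^-3 = 0.03884 mol
From the 1:2 ratio, n(CaO) = 1/2 × 0.03884 = 0.01942 mol
mass of CaO = 0.01942 × 56.08 = 1.089 g

1.089 g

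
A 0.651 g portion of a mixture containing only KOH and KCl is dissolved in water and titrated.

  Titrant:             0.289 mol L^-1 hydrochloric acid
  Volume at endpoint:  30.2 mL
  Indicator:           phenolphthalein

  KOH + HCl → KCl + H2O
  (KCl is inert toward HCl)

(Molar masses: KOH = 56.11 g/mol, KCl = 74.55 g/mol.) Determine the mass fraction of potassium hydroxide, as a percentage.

n(HCl) = 0.0302 × 0.289 = 8.73 × 10^-3 mol
Let x = n(KOH), y = n(KCl).
Titrant: 1x = 8.73 × 10^-3;  mass: 56.11x + 74.55y = 0.651
Solving, x = 8.73 × 10^-3 mol, y = 2.16 × 10^-3 mol
mass of KOH = 8.73 × 10^-3 × 56.11 = 0.490 g
% KOH = 0.490 / 0.651 × 100 = 75.2 %

75.2 %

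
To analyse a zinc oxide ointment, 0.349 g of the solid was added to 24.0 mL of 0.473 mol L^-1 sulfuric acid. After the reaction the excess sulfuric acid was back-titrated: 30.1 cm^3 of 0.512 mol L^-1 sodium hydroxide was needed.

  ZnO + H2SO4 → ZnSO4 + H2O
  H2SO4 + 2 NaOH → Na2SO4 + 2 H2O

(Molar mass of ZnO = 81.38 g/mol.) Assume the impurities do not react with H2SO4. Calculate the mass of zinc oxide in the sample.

0.297 g

n(H2SO4) added = 0.0240 × 0.473 = 0.0114 mol
n(NaOH) used in back-titration = 0.0301 × 0.512 = 0.0154 mol
From the 1:2 ratio, n(H2SO4) left over = 1/2 × 0.0154 = 7.71 × 10^-3 mol
n(H2SO4) consumed by analyte = 0.0114 − 7.71 × 10^-3 = 3.65 × 10^-3 mol
n(ZnO) = 3.65 × 10^-3 mol (1:1 ratio)
mass of ZnO = 3.65 × 10^-3 × 81.38 = 0.297 g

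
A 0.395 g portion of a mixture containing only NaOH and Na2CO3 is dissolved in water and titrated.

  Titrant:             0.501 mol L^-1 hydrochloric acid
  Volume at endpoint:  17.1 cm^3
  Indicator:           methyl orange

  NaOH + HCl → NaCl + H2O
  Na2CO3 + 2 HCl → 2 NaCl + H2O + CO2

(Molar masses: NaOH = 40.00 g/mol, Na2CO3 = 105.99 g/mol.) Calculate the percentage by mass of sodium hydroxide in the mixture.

46.0 %

n(HCl) = 0.0171 × 0.501 = 8.57 × 10^-3 mol
Let x = n(NaOH), y = n(Na2CO3).
Titrant: 1x + 2y = 8.57 × 10^-3;  mass: 40.00x + 105.99y = 0.395
Solving, x = 4.54 × 10^-3 mol, y = 2.01 × 10^-3 mol
mass of NaOH = 4.54 × 10^-3 × 40.00 = 0.182 g
% NaOH = 0.182 / 0.395 × 100 = 46.0 %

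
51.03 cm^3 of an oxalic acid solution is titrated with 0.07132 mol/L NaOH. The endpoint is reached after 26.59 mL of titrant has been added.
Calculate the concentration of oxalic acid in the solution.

0.01858 mol/L

H2C2O4 + 2 NaOH → Na2C2O4 + 2 H2O
n(NaOH) = 0.02659 L × 0.07132 mol/L = 1.896 × 10^-3 mol
From the 1:2 mole ratio, n(H2C2O4) = 1/2 × 1.896 × 10^-3 = 9.482 × 10^-4 mol
[H2C2O4] = 9.482 × 10^-4 mol / 0.05103 L = 0.01858 mol/L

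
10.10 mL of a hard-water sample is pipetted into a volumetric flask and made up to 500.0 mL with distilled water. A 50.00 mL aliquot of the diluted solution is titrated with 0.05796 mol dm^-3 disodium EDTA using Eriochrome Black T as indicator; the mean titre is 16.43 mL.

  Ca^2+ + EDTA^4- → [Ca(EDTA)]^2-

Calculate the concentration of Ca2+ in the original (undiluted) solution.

n(EDTA) = 0.01643 × 0.05796 = 9.523 × 10^-4 mol
n(Ca2+) in the aliquot = 9.523 × 10^-4 mol (1:1 ratio)
[Ca2+]_dilute = 9.523 × 10^-4 / 0.05000 = 0.01905 mol/L
Dilution factor = 500.0 / 10.10 = 49.50
[Ca2+]_stock = 0.01905 × 49.50 = 0.9429 mol/L

0.9429 mol/L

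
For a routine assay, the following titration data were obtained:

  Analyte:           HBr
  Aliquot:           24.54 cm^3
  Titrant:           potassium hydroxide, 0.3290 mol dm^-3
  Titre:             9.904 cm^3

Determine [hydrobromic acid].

0.1328 mol/L

HBr + KOH → KBr + H2O
n(KOH) = 0.009904 L × 0.3290 mol/L = 3.258 × 10^-3 mol
n(HBr) = 3.258 × 10^-3 mol (1:1 mole ratio)
[HBr] = 3.258 × 10^-3 mol / 0.02454 L = 0.1328 mol/L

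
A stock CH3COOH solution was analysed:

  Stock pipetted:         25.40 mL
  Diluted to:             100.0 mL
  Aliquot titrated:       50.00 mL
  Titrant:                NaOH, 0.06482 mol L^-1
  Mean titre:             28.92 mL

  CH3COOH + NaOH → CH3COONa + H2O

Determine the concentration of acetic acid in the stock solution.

n(NaOH) = 0.02892 × 0.06482 = 1.875 × 10^-3 mol
n(CH3COOH) in the aliquot = 1.875 × 10^-3 mol (1:1 ratio)
[CH3COOH]_dilute = 1.875 × 10^-3 / 0.05000 = 0.03749 mol/L
Dilution factor = 100.0 / 25.40 = 3.937
[CH3COOH]_stock = 0.03749 × 3.937 = 0.1476 mol/L

0.1476 mol/L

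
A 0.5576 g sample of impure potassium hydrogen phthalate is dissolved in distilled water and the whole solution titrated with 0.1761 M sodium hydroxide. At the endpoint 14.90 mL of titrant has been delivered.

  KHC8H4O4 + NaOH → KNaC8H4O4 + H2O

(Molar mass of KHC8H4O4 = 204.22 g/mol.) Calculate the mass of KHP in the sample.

0.5359 g

n(NaOH) = 0.01490 L × 0.1761 mol/L = 2.624 × 10^-3 mol
n(KHC8H4O4) = 2.624 × 10^-3 mol (1:1 ratio)
mass of KHC8H4O4 = 2.624 × 10^-3 × 204.22 g/mol = 0.5359 g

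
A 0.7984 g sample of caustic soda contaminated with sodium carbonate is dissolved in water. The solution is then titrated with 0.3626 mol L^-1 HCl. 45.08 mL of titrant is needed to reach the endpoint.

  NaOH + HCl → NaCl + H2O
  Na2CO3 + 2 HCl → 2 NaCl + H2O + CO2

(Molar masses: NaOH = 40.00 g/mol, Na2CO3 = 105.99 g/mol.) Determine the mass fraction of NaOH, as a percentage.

26.16 %

n(HCl) = 0.04508 × 0.3626 = 0.01635 mol
Let x = n(NaOH), y = n(Na2CO3).
Titrant: 1x + 2y = 0.01635;  mass: 40.00x + 105.99y = 0.7984
Solving, x = 5.222 × 10^-3 mol, y = 5.562 × 10^-3 mol
mass of NaOH = 5.222 × 10^-3 × 40.00 = 0.2089 g
% NaOH = 0.2089 / 0.7984 × 100 = 26.16 %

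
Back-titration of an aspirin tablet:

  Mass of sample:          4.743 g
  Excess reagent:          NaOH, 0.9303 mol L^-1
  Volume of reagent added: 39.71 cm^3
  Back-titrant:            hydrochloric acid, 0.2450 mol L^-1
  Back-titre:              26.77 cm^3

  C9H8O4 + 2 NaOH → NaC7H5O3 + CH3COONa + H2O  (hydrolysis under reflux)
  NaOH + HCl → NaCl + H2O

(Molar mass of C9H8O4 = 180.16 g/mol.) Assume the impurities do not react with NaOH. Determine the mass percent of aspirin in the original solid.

n(NaOH) added = 0.03971 × 0.9303 = 0.03694 mol
n(HCl) used in back-titration = 0.02677 × 0.2450 = 6.559 × 10^-3 mol
n(NaOH) left over = 6.559 × 10^-3 mol (1:1 ratio)
n(NaOH) consumed by analyte = 0.03694 − 6.559 × 10^-3 = 0.03038 mol
From the 1:2 ratio, n(C9H8O4) = 1/2 × 0.03038 = 0.01519 mol
mass of C9H8O4 = 0.01519 × 180.16 = 2.737 g
% C9H8O4 = 2.737 / 4.743 × 100 = 57.71 %

57.71 %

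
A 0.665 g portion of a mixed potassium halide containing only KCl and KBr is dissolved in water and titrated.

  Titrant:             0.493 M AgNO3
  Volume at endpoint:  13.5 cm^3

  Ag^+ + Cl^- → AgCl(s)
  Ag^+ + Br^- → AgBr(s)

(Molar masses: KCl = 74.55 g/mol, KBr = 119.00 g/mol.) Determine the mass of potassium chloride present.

0.213 g

n(AgNO3) = 0.0135 × 0.493 = 6.66 × 10^-3 mol
Let x = n(KCl), y = n(KBr).
Titrant: 1x + 1y = 6.66 × 10^-3;  mass: 74.55x + 119.00y = 0.665
Solving, x = 2.86 × 10^-3 mol, y = 3.80 × 10^-3 mol
mass of KCl = 2.86 × 10^-3 × 74.55 = 0.213 g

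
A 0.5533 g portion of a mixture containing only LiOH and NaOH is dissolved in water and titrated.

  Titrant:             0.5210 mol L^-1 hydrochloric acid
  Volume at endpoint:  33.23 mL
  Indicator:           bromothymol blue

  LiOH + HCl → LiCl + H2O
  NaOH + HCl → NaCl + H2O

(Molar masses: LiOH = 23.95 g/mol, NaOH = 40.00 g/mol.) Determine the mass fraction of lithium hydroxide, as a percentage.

n(HCl) = 0.03323 × 0.5210 = 0.01731 mol
Let x = n(LiOH), y = n(NaOH).
Titrant: 1x + 1y = 0.01731;  mass: 23.95x + 40.00y = 0.5533
Solving, x = 8.674 × 10^-3 mol, y = 8.639 × 10^-3 mol
mass of LiOH = 8.674 × 10^-3 × 23.95 = 0.2077 g
% LiOH = 0.2077 / 0.5533 × 100 = 37.54 %

37.54 %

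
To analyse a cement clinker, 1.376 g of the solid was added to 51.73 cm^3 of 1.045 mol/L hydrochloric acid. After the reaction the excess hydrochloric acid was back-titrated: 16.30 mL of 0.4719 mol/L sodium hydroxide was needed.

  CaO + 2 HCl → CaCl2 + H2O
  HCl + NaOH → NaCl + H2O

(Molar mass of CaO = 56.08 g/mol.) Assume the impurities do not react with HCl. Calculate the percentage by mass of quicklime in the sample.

n(HCl) added = 0.05173 × 1.045 = 0.05406 mol
n(NaOH) used in back-titration = 0.01630 × 0.4719 = 7.692 × 10^-3 mol
n(HCl) left over = 7.692 × 10^-3 mol (1:1 ratio)
n(HCl) consumed by analyte = 0.05406 − 7.692 × 10^-3 = 0.04637 mol
From the 1:2 ratio, n(CaO) = 1/2 × 0.04637 = 0.02318 mol
mass of CaO = 0.02318 × 56.08 = 1.300 g
% CaO = 1.300 / 1.376 × 100 = 94.48 %

94.48 %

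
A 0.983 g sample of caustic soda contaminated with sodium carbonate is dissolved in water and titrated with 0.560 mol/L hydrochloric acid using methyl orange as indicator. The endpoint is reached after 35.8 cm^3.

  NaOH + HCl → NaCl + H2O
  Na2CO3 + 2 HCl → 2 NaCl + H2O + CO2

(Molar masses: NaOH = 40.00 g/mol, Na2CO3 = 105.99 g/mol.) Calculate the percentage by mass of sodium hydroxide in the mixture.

24.9 %

n(HCl) = 0.0358 × 0.560 = 0.0200 mol
Let x = n(NaOH), y = n(Na2CO3).
Titrant: 1x + 2y = 0.0200;  mass: 40.00x + 105.99y = 0.983
Solving, x = 6.11 × 10^-3 mol, y = 6.97 × 10^-3 mol
mass of NaOH = 6.11 × 10^-3 × 40.00 = 0.245 g
% NaOH = 0.245 / 0.983 × 100 = 24.9 %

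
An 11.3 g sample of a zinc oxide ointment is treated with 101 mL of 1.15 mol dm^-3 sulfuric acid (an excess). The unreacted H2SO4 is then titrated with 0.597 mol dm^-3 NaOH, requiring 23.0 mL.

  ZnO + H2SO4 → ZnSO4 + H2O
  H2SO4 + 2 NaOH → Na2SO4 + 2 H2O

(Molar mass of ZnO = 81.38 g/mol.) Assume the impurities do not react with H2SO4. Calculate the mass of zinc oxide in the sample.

n(H2SO4) added = 0.101 × 1.15 = 0.116 mol
n(NaOH) used in back-titration = 0.0230 × 0.597 = 0.0137 mol
From the 1:2 ratio, n(H2SO4) left over = 1/2 × 0.0137 = 6.87 × 10^-3 mol
n(H2SO4) consumed by analyte = 0.116 − 6.87 × 10^-3 = 0.109 mol
n(ZnO) = 0.109 mol (1:1 ratio)
mass of ZnO = 0.109 × 81.38 = 8.89 g

8.89 g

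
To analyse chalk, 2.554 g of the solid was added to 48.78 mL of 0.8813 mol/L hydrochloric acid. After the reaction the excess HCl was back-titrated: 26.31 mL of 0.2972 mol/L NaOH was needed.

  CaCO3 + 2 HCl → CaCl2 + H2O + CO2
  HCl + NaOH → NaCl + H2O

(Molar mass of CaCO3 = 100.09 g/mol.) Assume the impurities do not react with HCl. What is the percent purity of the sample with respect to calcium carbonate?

n(HCl) added = 0.04878 × 0.8813 = 0.04299 mol
n(NaOH) used in back-titration = 0.02631 × 0.2972 = 7.819 × 10^-3 mol
n(HCl) left over = 7.819 × 10^-3 mol (1:1 ratio)
n(HCl) consumed by analyte = 0.04299 − 7.819 × 10^-3 = 0.03517 mol
From the 1:2 ratio, n(CaCO3) = 1/2 × 0.03517 = 0.01759 mol
mass of CaCO3 = 0.01759 × 100.09 = 1.760 g
% CaCO3 = 1.760 / 2.554 × 100 = 68.92 %

68.92 %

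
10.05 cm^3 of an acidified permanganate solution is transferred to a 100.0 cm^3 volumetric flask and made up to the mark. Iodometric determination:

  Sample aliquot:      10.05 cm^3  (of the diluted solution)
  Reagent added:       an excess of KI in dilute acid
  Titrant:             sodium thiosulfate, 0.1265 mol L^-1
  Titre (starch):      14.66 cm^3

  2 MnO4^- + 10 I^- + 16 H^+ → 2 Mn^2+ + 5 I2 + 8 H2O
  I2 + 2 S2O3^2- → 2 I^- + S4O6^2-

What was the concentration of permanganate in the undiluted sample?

0.3672 mol/L

n(S2O3^2-) = 0.01466 × 0.1265 = 1.854 × 10^-3 mol
n(I2) = n(S2O3^2-)/2 = 9.272 × 10^-4 mol
From the 2:5 ratio, n(MnO4^-) in the aliquot = 2/5 × 9.272 × 10^-4 = 3.709 × 10^-4 mol
[MnO4^-]_dilute = 3.709 × 10^-4 / 0.01005 = 0.03691 mol/L
[MnO4^-]_original = 0.03691 × 100.0/10.05 = 0.3672 mol/L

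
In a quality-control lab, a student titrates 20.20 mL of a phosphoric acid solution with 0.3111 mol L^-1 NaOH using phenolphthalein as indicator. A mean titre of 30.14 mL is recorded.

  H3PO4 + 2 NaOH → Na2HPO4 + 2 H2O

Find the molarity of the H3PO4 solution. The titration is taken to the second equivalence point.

0.2321 mol/L

n(NaOH) = 0.03014 L × 0.3111 mol/L = 9.377 × 10^-3 mol
From the 1:2 mole ratio, n(H3PO4) = 1/2 × 9.377 × 10^-3 = 4.688 × 10^-3 mol
[H3PO4] = 4.688 × 10^-3 mol / 0.02020 L = 0.2321 mol/L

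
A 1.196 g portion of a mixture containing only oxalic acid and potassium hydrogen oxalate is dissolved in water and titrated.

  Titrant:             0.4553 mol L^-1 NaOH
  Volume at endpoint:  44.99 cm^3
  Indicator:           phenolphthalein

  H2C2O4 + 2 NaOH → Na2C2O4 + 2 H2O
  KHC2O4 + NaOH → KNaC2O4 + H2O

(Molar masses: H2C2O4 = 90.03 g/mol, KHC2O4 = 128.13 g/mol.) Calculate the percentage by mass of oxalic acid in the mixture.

n(NaOH) = 0.04499 × 0.4553 = 0.02048 mol
Let x = n(H2C2O4), y = n(KHC2O4).
Titrant: 2x + 1y = 0.02048;  mass: 90.03x + 128.13y = 1.196
Solving, x = 8.594 × 10^-3 mol, y = 3.296 × 10^-3 mol
mass of H2C2O4 = 8.594 × 10^-3 × 90.03 = 0.7737 g
% H2C2O4 = 0.7737 / 1.196 × 100 = 64.69 %

64.69 %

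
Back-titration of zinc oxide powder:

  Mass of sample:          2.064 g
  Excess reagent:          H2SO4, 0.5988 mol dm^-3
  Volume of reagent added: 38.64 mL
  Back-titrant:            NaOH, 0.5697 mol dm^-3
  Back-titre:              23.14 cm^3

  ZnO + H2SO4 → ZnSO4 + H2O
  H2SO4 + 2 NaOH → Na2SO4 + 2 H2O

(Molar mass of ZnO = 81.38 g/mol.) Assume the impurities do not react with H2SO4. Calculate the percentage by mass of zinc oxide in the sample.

65.24 %

n(H2SO4) added = 0.03864 × 0.5988 = 0.02314 mol
n(NaOH) used in back-titration = 0.02314 × 0.5697 = 0.01318 mol
From the 1:2 ratio, n(H2SO4) left over = 1/2 × 0.01318 = 6.591 × 10^-3 mol
n(H2SO4) consumed by analyte = 0.02314 − 6.591 × 10^-3 = 0.01655 mol
n(ZnO) = 0.01655 mol (1:1 ratio)
mass of ZnO = 0.01655 × 81.38 = 1.347 g
% ZnO = 1.347 / 2.064 × 100 = 65.24 %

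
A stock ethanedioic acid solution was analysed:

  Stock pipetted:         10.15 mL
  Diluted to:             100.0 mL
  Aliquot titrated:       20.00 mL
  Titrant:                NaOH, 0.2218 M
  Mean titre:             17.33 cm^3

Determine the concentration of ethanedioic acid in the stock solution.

H2C2O4 + 2 NaOH → Na2C2O4 + 2 H2O
n(NaOH) = 0.01733 × 0.2218 = 3.844 × 10^-3 mol
From the 1:2 ratio, n(H2C2O4) in the aliquot = 1/2 × 3.844 × 10^-3 = 1.922 × 10^-3 mol
[H2C2O4]_dilute = 1.922 × 10^-3 / 0.02000 = 0.09609 mol/L
Dilution factor = 100.0 / 10.15 = 9.852
[H2C2O4]_stock = 0.09609 × 9.852 = 0.9467 mol/L

0.9467 M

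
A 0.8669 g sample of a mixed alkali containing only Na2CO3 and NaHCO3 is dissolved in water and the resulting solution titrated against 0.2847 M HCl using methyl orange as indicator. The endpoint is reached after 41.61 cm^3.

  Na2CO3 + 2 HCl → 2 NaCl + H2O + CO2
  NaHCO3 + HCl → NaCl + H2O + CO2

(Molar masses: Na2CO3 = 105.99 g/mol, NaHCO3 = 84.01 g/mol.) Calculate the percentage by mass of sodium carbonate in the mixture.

n(HCl) = 0.04161 × 0.2847 = 0.01185 mol
Let x = n(Na2CO3), y = n(NaHCO3).
Titrant: 2x + 1y = 0.01185;  mass: 105.99x + 84.01y = 0.8669
Solving, x = 2.069 × 10^-3 mol, y = 7.709 × 10^-3 mol
mass of Na2CO3 = 2.069 × 10^-3 × 105.99 = 0.2192 g
% Na2CO3 = 0.2192 / 0.8669 × 100 = 25.29 %

25.29 %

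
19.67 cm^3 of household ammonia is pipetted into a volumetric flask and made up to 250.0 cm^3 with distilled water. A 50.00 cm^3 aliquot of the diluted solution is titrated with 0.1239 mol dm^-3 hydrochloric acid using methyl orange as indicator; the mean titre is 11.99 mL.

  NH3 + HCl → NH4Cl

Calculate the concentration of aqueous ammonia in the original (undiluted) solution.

n(HCl) = 0.01199 × 0.1239 = 1.486 × 10^-3 mol
n(NH3) in the aliquot = 1.486 × 10^-3 mol (1:1 ratio)
[NH3]_dilute = 1.486 × 10^-3 / 0.05000 = 0.02971 mol/L
Dilution factor = 250.0 / 19.67 = 12.71
[NH3]_stock = 0.02971 × 12.71 = 0.3776 mol/L

0.3776 mol/L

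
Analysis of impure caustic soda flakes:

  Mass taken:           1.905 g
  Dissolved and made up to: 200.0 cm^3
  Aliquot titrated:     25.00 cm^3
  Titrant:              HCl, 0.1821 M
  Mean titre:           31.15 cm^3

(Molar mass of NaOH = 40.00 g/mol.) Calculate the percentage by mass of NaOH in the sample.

95.28 %

NaOH + HCl → NaCl + H2O
n(HCl) per titration = 0.03115 × 0.1821 = 5.672 × 10^-3 mol
n(NaOH) in each aliquot = 5.672 × 10^-3 mol (1:1 ratio)
n(NaOH) in the whole flask = 5.672 × 10^-3 × 200.0/25.00 = 0.04538 mol
mass of NaOH = 0.04538 × 40.00 = 1.815 g
% NaOH = 1.815 / 1.905 × 100 = 95.28 %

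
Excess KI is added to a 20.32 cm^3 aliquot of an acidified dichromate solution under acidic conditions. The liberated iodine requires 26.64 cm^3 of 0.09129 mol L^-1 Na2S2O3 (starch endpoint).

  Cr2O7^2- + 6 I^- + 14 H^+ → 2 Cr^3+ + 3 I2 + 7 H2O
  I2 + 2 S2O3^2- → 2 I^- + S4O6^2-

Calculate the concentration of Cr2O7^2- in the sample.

n(S2O3^2-) = 0.02664 × 0.09129 = 2.432 × 10^-3 mol
n(I2) = n(S2O3^2-)/2 = 1.216 × 10^-3 mol
From the 1:3 ratio, n(Cr2O7^2-) in the aliquot = 1/3 × 1.216 × 10^-3 = 4.053 × 10^-4 mol
[Cr2O7^2-] = 4.053 × 10^-4 / 0.02032 = 0.01995 mol/L

0.01995 mol/L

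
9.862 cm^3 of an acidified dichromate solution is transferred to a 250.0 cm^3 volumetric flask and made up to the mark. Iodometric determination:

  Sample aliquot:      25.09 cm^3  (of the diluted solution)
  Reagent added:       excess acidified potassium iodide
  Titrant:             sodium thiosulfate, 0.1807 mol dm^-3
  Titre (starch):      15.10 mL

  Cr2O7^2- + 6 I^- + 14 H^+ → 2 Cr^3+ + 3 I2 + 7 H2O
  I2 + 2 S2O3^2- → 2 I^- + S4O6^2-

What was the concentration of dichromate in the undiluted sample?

n(S2O3^2-) = 0.01510 × 0.1807 = 2.729 × 10^-3 mol
n(I2) = n(S2O3^2-)/2 = 1.364 × 10^-3 mol
From the 1:3 ratio, n(Cr2O7^2-) in the aliquot = 1/3 × 1.364 × 10^-3 = 4.548 × 10^-4 mol
[Cr2O7^2-]_dilute = 4.548 × 10^-4 / 0.02509 = 0.01813 mol/L
[Cr2O7^2-]_original = 0.01813 × 250.0/9.862 = 0.4595 mol/L

0.4595 mol/L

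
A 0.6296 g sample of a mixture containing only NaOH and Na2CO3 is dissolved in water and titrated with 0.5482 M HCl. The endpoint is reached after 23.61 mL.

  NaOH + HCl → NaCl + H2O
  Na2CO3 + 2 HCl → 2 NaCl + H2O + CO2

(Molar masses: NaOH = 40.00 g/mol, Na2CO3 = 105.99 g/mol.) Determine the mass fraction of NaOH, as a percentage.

n(HCl) = 0.02361 × 0.5482 = 0.01294 mol
Let x = n(NaOH), y = n(Na2CO3).
Titrant: 1x + 2y = 0.01294;  mass: 40.00x + 105.99y = 0.6296
Solving, x = 4.334 × 10^-3 mol, y = 4.305 × 10^-3 mol
mass of NaOH = 4.334 × 10^-3 × 40.00 = 0.1733 g
% NaOH = 0.1733 / 0.6296 × 100 = 27.53 %

27.53 %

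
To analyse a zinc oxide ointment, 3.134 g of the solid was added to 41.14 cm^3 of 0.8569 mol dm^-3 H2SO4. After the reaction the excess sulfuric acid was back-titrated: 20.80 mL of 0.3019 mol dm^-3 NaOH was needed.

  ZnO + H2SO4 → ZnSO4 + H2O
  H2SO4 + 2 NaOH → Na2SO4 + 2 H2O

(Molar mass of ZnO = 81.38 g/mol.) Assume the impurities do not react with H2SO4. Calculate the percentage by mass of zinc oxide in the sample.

n(H2SO4) added = 0.04114 × 0.8569 = 0.03525 mol
n(NaOH) used in back-titration = 0.02080 × 0.3019 = 6.280 × 10^-3 mol
From the 1:2 ratio, n(H2SO4) left over = 1/2 × 6.280 × 10^-3 = 3.140 × 10^-3 mol
n(H2SO4) consumed by analyte = 0.03525 − 3.140 × 10^-3 = 0.03211 mol
n(ZnO) = 0.03211 mol (1:1 ratio)
mass of ZnO = 0.03211 × 81.38 = 2.613 g
% ZnO = 2.613 / 3.134 × 100 = 83.39 %

83.39 %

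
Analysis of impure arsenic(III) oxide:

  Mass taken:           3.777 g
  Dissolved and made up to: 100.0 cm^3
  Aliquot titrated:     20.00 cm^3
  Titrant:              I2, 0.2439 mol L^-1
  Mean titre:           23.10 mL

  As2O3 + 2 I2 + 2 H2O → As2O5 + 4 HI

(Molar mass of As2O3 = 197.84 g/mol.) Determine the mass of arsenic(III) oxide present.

n(I2) per titration = 0.02310 × 0.2439 = 5.634 × 10^-3 mol
From the 1:2 ratio, n(As2O3) in each aliquot = 1/2 × 5.634 × 10^-3 = 2.817 × 10^-3 mol
n(As2O3) in the whole flask = 2.817 × 10^-3 × 100.0/20.00 = 0.01409 mol
mass of As2O3 = 0.01409 × 197.84 = 2.787 g

2.787 g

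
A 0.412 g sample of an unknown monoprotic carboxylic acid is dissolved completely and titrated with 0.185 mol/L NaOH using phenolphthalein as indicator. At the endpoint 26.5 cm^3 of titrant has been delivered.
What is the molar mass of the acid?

84.0 g/mol

n(NaOH) = 0.0265 L × 0.185 mol/L = 4.90 × 10^-3 mol
n(HA) = 4.90 × 10^-3 mol (1:1 ratio)
M = m / n = 0.412 g / 4.90 × 10^-3 mol = 84.0 g/mol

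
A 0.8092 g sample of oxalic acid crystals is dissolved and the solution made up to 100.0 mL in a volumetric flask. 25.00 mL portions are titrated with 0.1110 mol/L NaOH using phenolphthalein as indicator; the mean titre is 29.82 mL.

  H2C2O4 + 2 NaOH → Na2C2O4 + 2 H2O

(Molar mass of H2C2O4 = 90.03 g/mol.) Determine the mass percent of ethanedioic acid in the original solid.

73.65 %

n(NaOH) per titration = 0.02982 × 0.1110 = 3.310 × 10^-3 mol
From the 1:2 ratio, n(H2C2O4) in each aliquot = 1/2 × 3.310 × 10^-3 = 1.655 × 10^-3 mol
n(H2C2O4) in the whole flask = 1.655 × 10^-3 × 100.0/25.00 = 6.620 × 10^-3 mol
mass of H2C2O4 = 6.620 × 10^-3 × 90.03 = 0.5960 g
% H2C2O4 = 0.5960 / 0.8092 × 100 = 73.65 %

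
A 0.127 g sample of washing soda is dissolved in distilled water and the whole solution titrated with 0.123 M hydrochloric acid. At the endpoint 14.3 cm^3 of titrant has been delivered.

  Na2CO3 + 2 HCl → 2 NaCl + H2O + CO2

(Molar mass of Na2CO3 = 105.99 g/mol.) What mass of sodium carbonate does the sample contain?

n(HCl) = 0.0143 L × 0.123 mol/L = 1.76 × 10^-3 mol
From the 1:2 ratio, n(Na2CO3) = 1/2 × 1.76 × 10^-3 = 8.79 × 10^-4 mol
mass of Na2CO3 = 8.79 × 10^-4 × 105.99 g/mol = 0.0932 g

0.0932 g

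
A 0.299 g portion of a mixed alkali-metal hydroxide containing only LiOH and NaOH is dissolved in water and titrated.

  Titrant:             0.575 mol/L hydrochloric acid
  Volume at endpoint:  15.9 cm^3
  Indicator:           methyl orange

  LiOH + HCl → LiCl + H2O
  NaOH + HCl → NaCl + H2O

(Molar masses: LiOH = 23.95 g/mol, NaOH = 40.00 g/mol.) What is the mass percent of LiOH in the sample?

n(HCl) = 0.0159 × 0.575 = 9.14 × 10^-3 mol
Let x = n(LiOH), y = n(NaOH).
Titrant: 1x + 1y = 9.14 × 10^-3;  mass: 23.95x + 40.00y = 0.299
Solving, x = 4.16 × 10^-3 mol, y = 4.99 × 10^-3 mol
mass of LiOH = 4.16 × 10^-3 × 23.95 = 0.0995 g
% LiOH = 0.0995 / 0.299 × 100 = 33.3 %

33.3 %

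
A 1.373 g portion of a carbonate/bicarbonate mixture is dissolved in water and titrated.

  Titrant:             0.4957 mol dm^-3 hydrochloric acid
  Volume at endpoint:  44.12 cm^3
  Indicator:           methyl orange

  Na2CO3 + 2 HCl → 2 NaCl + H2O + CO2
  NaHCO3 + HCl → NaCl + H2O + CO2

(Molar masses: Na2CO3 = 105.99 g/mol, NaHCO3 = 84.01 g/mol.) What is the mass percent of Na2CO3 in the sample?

57.78 %

n(HCl) = 0.04412 × 0.4957 = 0.02187 mol
Let x = n(Na2CO3), y = n(NaHCO3).
Titrant: 2x + 1y = 0.02187;  mass: 105.99x + 84.01y = 1.373
Solving, x = 7.485 × 10^-3 mol, y = 6.899 × 10^-3 mol
mass of Na2CO3 = 7.485 × 10^-3 × 105.99 = 0.7934 g
% Na2CO3 = 0.7934 / 1.373 × 100 = 57.78 %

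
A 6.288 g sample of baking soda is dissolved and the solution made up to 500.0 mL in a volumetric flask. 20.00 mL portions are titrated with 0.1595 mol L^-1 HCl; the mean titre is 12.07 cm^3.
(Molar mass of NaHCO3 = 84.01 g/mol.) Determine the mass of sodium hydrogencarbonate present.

4.043 g

NaHCO3 + HCl → NaCl + H2O + CO2
n(HCl) per titration = 0.01207 × 0.1595 = 1.925 × 10^-3 mol
n(NaHCO3) in each aliquot = 1.925 × 10^-3 mol (1:1 ratio)
n(NaHCO3) in the whole flask = 1.925 × 10^-3 × 500.0/20.00 = 0.04813 mol
mass of NaHCO3 = 0.04813 × 84.01 = 4.043 g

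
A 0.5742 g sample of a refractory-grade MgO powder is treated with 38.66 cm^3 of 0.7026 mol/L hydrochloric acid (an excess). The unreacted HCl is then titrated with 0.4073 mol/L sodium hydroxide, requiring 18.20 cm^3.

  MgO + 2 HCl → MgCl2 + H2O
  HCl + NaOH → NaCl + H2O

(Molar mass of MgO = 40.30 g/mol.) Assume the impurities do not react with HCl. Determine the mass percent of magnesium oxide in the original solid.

69.31 %

n(HCl) added = 0.03866 × 0.7026 = 0.02716 mol
n(NaOH) used in back-titration = 0.01820 × 0.4073 = 7.413 × 10^-3 mol
n(HCl) left over = 7.413 × 10^-3 mol (1:1 ratio)
n(HCl) consumed by analyte = 0.02716 − 7.413 × 10^-3 = 0.01975 mol
From the 1:2 ratio, n(MgO) = 1/2 × 0.01975 = 9.875 × 10^-3 mol
mass of MgO = 9.875 × 10^-3 × 40.30 = 0.3980 g
% MgO = 0.3980 / 0.5742 × 100 = 69.31 %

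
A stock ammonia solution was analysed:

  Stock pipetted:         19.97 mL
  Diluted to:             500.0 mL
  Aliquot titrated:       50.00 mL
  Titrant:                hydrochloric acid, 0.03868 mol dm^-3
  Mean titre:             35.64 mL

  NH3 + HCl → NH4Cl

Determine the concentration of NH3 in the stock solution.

0.6903 mol/L

n(HCl) = 0.03564 × 0.03868 = 1.379 × 10^-3 mol
n(NH3) in the aliquot = 1.379 × 10^-3 mol (1:1 ratio)
[NH3]_dilute = 1.379 × 10^-3 / 0.05000 = 0.02757 mol/L
Dilution factor = 500.0 / 19.97 = 25.04
[NH3]_stock = 0.02757 × 25.04 = 0.6903 mol/L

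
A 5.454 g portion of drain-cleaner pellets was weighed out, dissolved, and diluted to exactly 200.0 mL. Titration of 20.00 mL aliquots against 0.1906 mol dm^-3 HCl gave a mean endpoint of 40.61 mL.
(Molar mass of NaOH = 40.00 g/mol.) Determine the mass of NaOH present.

NaOH + HCl → NaCl + H2O
n(HCl) per titration = 0.04061 × 0.1906 = 7.740 × 10^-3 mol
n(NaOH) in each aliquot = 7.740 × 10^-3 mol (1:1 ratio)
n(NaOH) in the whole flask = 7.740 × 10^-3 × 200.0/20.00 = 0.07740 mol
mass of NaOH = 0.07740 × 40.00 = 3.096 g

3.096 g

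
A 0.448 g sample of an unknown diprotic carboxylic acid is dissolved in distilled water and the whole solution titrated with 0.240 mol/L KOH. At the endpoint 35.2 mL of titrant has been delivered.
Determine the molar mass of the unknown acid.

106 g/mol

n(KOH) = 0.0352 L × 0.240 mol/L = 8.45 × 10^-3 mol
From the 1:2 ratio, n(H2A) = 1/2 × 8.45 × 10^-3 = 4.22 × 10^-3 mol
M = m / n = 0.448 g / 4.22 × 10^-3 mol = 106 g/mol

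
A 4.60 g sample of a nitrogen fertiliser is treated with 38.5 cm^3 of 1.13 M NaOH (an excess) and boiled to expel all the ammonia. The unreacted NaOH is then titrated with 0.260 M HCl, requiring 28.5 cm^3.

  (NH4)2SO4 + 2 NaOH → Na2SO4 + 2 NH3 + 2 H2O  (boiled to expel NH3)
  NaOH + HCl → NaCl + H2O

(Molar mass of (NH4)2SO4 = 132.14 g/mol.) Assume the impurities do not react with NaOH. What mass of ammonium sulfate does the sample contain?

n(NaOH) added = 0.0385 × 1.13 = 0.0435 mol
n(HCl) used in back-titration = 0.0285 × 0.260 = 7.41 × 10^-3 mol
n(NaOH) left over = 7.41 × 10^-3 mol (1:1 ratio)
n(NaOH) consumed by analyte = 0.0435 − 7.41 × 10^-3 = 0.0361 mol
From the 1:2 ratio, n((NH4)2SO4) = 1/2 × 0.0361 = 0.0180 mol
mass of (NH4)2SO4 = 0.0180 × 132.14 = 2.38 g

2.38 g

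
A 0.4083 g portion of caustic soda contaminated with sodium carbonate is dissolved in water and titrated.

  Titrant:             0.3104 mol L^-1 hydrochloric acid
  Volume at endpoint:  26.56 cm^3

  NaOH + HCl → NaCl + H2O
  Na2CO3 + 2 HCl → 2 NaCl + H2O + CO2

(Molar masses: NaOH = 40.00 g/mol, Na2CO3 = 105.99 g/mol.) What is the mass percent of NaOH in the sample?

n(HCl) = 0.02656 × 0.3104 = 8.244 × 10^-3 mol
Let x = n(NaOH), y = n(Na2CO3).
Titrant: 1x + 2y = 8.244 × 10^-3;  mass: 40.00x + 105.99y = 0.4083
Solving, x = 2.201 × 10^-3 mol, y = 3.022 × 10^-3 mol
mass of NaOH = 2.201 × 10^-3 × 40.00 = 0.08804 g
% NaOH = 0.08804 / 0.4083 × 100 = 21.56 %

21.56 %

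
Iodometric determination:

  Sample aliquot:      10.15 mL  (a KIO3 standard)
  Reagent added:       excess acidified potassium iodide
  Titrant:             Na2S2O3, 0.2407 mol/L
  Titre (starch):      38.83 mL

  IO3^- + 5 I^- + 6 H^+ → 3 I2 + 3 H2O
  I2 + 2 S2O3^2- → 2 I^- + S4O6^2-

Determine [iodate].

0.1535 mol/L

n(S2O3^2-) = 0.03883 × 0.2407 = 9.346 × 10^-3 mol
n(I2) = n(S2O3^2-)/2 = 4.673 × 10^-3 mol
From the 1:3 ratio, n(IO3^-) in the aliquot = 1/3 × 4.673 × 10^-3 = 1.558 × 10^-3 mol
[IO3^-] = 1.558 × 10^-3 / 0.01015 = 0.1535 mol/L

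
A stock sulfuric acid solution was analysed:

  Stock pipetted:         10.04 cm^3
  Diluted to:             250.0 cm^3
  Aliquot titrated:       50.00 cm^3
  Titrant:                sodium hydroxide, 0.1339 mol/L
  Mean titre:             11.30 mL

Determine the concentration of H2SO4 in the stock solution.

0.3768 mol/L

H2SO4 + 2 NaOH → Na2SO4 + 2 H2O
n(NaOH) = 0.01130 × 0.1339 = 1.513 × 10^-3 mol
From the 1:2 ratio, n(H2SO4) in the aliquot = 1/2 × 1.513 × 10^-3 = 7.565 × 10^-4 mol
[H2SO4]_dilute = 7.565 × 10^-4 / 0.05000 = 0.01513 mol/L
Dilution factor = 250.0 / 10.04 = 24.90
[H2SO4]_stock = 0.01513 × 24.90 = 0.3768 mol/L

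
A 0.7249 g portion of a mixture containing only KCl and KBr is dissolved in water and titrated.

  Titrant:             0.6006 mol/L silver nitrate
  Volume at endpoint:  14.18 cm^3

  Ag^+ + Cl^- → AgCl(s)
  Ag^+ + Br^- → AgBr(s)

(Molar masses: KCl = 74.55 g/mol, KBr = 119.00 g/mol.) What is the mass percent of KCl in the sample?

n(AgNO3) = 0.01418 × 0.6006 = 8.517 × 10^-3 mol
Let x = n(KCl), y = n(KBr).
Titrant: 1x + 1y = 8.517 × 10^-3;  mass: 74.55x + 119.00y = 0.7249
Solving, x = 6.492 × 10^-3 mol, y = 2.025 × 10^-3 mol
mass of KCl = 6.492 × 10^-3 × 74.55 = 0.4840 g
% KCl = 0.4840 / 0.7249 × 100 = 66.76 %

66.76 %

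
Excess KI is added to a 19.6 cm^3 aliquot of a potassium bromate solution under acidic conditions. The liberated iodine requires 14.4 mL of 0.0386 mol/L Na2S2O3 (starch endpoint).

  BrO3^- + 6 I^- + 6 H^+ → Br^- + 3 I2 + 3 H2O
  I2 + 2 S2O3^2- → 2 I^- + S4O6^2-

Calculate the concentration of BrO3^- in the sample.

n(S2O3^2-) = 0.0144 × 0.0386 = 5.56 × 10^-4 mol
n(I2) = n(S2O3^2-)/2 = 2.78 × 10^-4 mol
From the 1:3 ratio, n(BrO3^-) in the aliquot = 1/3 × 2.78 × 10^-4 = 9.26 × 10^-5 mol
[BrO3^-] = 9.26 × 10^-5 / 0.0196 = 0.00473 mol/L

0.00473 mol/L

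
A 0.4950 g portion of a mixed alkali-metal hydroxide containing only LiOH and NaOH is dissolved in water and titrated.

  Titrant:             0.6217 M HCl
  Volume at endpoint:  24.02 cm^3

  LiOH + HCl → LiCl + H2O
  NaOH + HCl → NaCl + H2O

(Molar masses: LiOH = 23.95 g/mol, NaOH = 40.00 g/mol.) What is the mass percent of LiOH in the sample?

30.85 %

n(HCl) = 0.02402 × 0.6217 = 0.01493 mol
Let x = n(LiOH), y = n(NaOH).
Titrant: 1x + 1y = 0.01493;  mass: 23.95x + 40.00y = 0.4950
Solving, x = 6.376 × 10^-3 mol, y = 8.558 × 10^-3 mol
mass of LiOH = 6.376 × 10^-3 × 23.95 = 0.1527 g
% LiOH = 0.1527 / 0.4950 × 100 = 30.85 %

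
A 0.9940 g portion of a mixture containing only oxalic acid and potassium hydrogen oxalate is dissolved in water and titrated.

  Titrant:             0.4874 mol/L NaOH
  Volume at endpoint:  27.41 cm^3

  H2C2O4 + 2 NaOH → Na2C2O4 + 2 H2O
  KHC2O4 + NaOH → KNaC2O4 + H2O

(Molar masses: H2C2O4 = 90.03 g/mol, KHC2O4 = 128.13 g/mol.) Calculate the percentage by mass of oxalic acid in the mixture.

n(NaOH) = 0.02741 × 0.4874 = 0.01336 mol
Let x = n(H2C2O4), y = n(KHC2O4).
Titrant: 2x + 1y = 0.01336;  mass: 90.03x + 128.13y = 0.9940
Solving, x = 4.318 × 10^-3 mol, y = 4.724 × 10^-3 mol
mass of H2C2O4 = 4.318 × 10^-3 × 90.03 = 0.3887 g
% H2C2O4 = 0.3887 / 0.9940 × 100 = 39.11 %

39.11 %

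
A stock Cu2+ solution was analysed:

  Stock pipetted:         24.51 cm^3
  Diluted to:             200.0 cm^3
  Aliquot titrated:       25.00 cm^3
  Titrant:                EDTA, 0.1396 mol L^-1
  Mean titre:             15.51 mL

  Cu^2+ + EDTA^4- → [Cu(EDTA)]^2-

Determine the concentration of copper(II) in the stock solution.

0.7067 mol/L

n(EDTA) = 0.01551 × 0.1396 = 2.165 × 10^-3 mol
n(Cu2+) in the aliquot = 2.165 × 10^-3 mol (1:1 ratio)
[Cu2+]_dilute = 2.165 × 10^-3 / 0.02500 = 0.08661 mol/L
Dilution factor = 200.0 / 24.51 = 8.160
[Cu2+]_stock = 0.08661 × 8.160 = 0.7067 mol/L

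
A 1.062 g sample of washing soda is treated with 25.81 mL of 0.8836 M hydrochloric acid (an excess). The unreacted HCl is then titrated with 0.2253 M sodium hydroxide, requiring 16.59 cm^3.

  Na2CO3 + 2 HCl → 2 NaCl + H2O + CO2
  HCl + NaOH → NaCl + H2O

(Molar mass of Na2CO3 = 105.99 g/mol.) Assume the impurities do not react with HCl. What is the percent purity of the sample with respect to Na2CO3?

n(HCl) added = 0.02581 × 0.8836 = 0.02281 mol
n(NaOH) used in back-titration = 0.01659 × 0.2253 = 3.738 × 10^-3 mol
n(HCl) left over = 3.738 × 10^-3 mol (1:1 ratio)
n(HCl) consumed by analyte = 0.02281 − 3.738 × 10^-3 = 0.01907 mol
From the 1:2 ratio, n(Na2CO3) = 1/2 × 0.01907 = 9.534 × 10^-3 mol
mass of Na2CO3 = 9.534 × 10^-3 × 105.99 = 1.011 g
% Na2CO3 = 1.011 / 1.062 × 100 = 95.15 %

95.15 %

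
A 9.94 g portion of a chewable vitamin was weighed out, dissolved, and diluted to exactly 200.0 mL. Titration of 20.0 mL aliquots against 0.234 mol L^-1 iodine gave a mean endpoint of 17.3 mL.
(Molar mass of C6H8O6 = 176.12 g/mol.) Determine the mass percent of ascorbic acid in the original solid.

C6H8O6 + I2 → C6H6O6 + 2 HI
n(I2) per titration = 0.0173 × 0.234 = 4.05 × 10^-3 mol
n(C6H8O6) in each aliquot = 4.05 × 10^-3 mol (1:1 ratio)
n(C6H8O6) in the whole flask = 4.05 × 10^-3 × 200.0/20.0 = 0.0405 mol
mass of C6H8O6 = 0.0405 × 176.12 = 7.13 g
% C6H8O6 = 7.13 / 9.94 × 100 = 71.7 %

71.7 %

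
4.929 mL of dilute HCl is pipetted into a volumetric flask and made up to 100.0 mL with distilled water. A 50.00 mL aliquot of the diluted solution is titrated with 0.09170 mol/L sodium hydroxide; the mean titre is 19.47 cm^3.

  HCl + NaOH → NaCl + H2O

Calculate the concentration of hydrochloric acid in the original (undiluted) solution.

n(NaOH) = 0.01947 × 0.09170 = 1.785 × 10^-3 mol
n(HCl) in the aliquot = 1.785 × 10^-3 mol (1:1 ratio)
[HCl]_dilute = 1.785 × 10^-3 / 0.05000 = 0.03571 mol/L
Dilution factor = 100.0 / 4.929 = 20.29
[HCl]_stock = 0.03571 × 20.29 = 0.7244 mol/L

0.7244 mol/L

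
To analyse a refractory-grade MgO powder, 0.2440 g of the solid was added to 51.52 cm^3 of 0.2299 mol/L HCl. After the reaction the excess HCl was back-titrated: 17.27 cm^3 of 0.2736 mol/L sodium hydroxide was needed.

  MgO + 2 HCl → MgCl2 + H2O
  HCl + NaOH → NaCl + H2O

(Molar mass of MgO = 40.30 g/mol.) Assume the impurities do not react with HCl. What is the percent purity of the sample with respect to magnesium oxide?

58.79 %

n(HCl) added = 0.05152 × 0.2299 = 0.01184 mol
n(NaOH) used in back-titration = 0.01727 × 0.2736 = 4.725 × 10^-3 mol
n(HCl) left over = 4.725 × 10^-3 mol (1:1 ratio)
n(HCl) consumed by analyte = 0.01184 − 4.725 × 10^-3 = 7.119 × 10^-3 mol
From the 1:2 ratio, n(MgO) = 1/2 × 7.119 × 10^-3 = 3.560 × 10^-3 mol
mass of MgO = 3.560 × 10^-3 × 40.30 = 0.1435 g
% MgO = 0.1435 / 0.2440 × 100 = 58.79 %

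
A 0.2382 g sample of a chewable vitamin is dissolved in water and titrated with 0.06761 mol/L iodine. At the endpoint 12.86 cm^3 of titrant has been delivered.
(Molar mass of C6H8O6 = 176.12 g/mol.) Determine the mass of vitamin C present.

0.1531 g

C6H8O6 + I2 → C6H6O6 + 2 HI
n(I2) = 0.01286 L × 0.06761 mol/L = 8.695 × 10^-4 mol
n(C6H8O6) = 8.695 × 10^-4 mol (1:1 ratio)
mass of C6H8O6 = 8.695 × 10^-4 × 176.12 g/mol = 0.1531 g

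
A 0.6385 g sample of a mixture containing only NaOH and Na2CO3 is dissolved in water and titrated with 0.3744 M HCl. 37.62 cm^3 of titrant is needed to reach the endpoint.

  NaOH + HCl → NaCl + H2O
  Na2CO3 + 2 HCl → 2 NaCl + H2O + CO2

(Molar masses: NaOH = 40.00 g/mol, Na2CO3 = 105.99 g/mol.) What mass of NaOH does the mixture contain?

0.3322 g

n(HCl) = 0.03762 × 0.3744 = 0.01408 mol
Let x = n(NaOH), y = n(Na2CO3).
Titrant: 1x + 2y = 0.01408;  mass: 40.00x + 105.99y = 0.6385
Solving, x = 8.306 × 10^-3 mol, y = 2.890 × 10^-3 mol
mass of NaOH = 8.306 × 10^-3 × 40.00 = 0.3322 g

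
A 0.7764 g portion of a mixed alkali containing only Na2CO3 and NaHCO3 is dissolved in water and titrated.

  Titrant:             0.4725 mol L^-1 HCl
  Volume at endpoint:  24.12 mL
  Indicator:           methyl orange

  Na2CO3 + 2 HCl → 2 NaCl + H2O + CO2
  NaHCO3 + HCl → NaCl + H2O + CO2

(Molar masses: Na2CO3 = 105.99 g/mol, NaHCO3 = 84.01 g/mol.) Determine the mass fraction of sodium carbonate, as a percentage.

n(HCl) = 0.02412 × 0.4725 = 0.01140 mol
Let x = n(Na2CO3), y = n(NaHCO3).
Titrant: 2x + 1y = 0.01140;  mass: 105.99x + 84.01y = 0.7764
Solving, x = 2.919 × 10^-3 mol, y = 5.560 × 10^-3 mol
mass of Na2CO3 = 2.919 × 10^-3 × 105.99 = 0.3093 g
% Na2CO3 = 0.3093 / 0.7764 × 100 = 39.84 %

39.84 %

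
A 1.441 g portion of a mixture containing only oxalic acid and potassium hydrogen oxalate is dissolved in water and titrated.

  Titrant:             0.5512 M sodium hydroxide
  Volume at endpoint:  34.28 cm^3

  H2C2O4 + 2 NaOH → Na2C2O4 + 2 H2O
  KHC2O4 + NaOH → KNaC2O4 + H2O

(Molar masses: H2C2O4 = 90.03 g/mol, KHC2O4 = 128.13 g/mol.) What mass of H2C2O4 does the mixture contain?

n(NaOH) = 0.03428 × 0.5512 = 0.01890 mol
Let x = n(H2C2O4), y = n(KHC2O4).
Titrant: 2x + 1y = 0.01890;  mass: 90.03x + 128.13y = 1.441
Solving, x = 5.896 × 10^-3 mol, y = 7.104 × 10^-3 mol
mass of H2C2O4 = 5.896 × 10^-3 × 90.03 = 0.5308 g

0.5308 g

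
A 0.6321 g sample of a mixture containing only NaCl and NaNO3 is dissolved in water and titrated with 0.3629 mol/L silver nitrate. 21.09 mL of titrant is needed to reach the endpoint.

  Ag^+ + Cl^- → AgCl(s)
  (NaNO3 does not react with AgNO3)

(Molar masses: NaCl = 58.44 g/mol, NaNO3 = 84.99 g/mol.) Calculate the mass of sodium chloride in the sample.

0.4473 g

n(AgNO3) = 0.02109 × 0.3629 = 7.654 × 10^-3 mol
Let x = n(NaCl), y = n(NaNO3).
Titrant: 1x = 7.654 × 10^-3;  mass: 58.44x + 84.99y = 0.6321
Solving, x = 7.654 × 10^-3 mol, y = 2.175 × 10^-3 mol
mass of NaCl = 7.654 × 10^-3 × 58.44 = 0.4473 g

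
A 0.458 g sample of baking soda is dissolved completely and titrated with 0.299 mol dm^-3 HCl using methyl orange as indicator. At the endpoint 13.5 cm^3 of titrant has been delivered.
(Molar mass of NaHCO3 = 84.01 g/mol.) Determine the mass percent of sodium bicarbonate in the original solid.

74.0 %

NaHCO3 + HCl → NaCl + H2O + CO2
n(HCl) = 0.0135 L × 0.299 mol/L = 4.04 × 10^-3 mol
n(NaHCO3) = 4.04 × 10^-3 mol (1:1 ratio)
mass of NaHCO3 = 4.04 × 10^-3 × 84.01 g/mol = 0.339 g
% NaHCO3 = 0.339 / 0.458 × 100 = 74.0 %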